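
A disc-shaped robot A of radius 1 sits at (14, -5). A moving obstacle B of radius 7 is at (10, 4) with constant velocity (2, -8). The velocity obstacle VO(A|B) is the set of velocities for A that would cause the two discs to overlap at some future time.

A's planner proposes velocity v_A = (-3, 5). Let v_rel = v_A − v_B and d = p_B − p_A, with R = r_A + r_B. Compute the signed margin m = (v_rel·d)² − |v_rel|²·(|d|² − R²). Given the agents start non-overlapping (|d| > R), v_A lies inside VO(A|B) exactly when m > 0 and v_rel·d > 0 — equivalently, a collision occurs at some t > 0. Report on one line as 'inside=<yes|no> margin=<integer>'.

d = (-4, 9),  |d|² = 97;  R = 1+7 = 8,  c = 97−8² = 33
v_rel = (-5, 13),  |v_rel|² = 194;  v_rel·d = (-5)·(-4) + (13)·(9) = 137
194·t² − 274·t + 33 = 0  ⇒  m = 137² − 194·33 = 12367
m = 12367 > 0,  v_rel·d = 137 > 0  ⇒  inside

inside=yes margin=12367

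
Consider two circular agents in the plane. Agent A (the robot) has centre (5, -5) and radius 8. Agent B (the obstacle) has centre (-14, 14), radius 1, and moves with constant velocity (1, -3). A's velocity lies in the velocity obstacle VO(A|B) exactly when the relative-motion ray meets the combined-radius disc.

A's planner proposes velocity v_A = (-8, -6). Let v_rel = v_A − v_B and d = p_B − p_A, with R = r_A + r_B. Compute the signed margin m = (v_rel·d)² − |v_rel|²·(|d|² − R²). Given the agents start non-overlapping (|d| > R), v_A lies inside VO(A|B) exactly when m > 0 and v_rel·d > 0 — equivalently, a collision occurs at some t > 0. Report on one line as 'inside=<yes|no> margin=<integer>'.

d = (-19, 19),  |d|² = 722;  R = 8+1 = 9,  c = 722−9² = 641
v_rel = (-9, -3),  |v_rel|² = 90;  v_rel·d = (-9)·(-19) + (-3)·(19) = 114
90·t² − 228·t + 641 = 0  ⇒  m = 114² − 90·641 = -44694
m = -44694 < 0,  v_rel·d = 114 > 0  ⇒  outside

inside=no margin=-44694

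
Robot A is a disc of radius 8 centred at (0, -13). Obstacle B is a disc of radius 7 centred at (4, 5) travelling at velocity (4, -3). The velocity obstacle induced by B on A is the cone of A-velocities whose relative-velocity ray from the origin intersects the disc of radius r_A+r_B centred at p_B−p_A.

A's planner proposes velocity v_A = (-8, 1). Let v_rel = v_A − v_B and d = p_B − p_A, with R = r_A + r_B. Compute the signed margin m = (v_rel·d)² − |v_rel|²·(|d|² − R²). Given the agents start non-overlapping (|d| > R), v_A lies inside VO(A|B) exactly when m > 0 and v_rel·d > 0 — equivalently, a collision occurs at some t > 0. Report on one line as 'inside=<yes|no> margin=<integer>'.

d = (4, 18),  |d|² = 340;  R = 8+7 = 15,  c = 340−15² = 115
v_rel = (-12, 4),  |v_rel|² = 160;  v_rel·d = (-12)·(4) + (4)·(18) = 24
160·t² − 48·t + 115 = 0  ⇒  m = 24² − 160·115 = -17824
m = -17824 < 0,  v_rel·d = 24 > 0  ⇒  outside

inside=no margin=-17824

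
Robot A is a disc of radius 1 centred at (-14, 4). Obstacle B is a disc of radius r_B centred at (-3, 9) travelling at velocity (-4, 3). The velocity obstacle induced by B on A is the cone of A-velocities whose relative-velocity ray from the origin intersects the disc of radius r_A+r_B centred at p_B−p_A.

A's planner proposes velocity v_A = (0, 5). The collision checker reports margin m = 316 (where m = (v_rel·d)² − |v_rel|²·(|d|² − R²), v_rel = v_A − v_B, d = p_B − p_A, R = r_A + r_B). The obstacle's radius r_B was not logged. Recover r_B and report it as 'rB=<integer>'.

m = 316
d = (11, 5);  v_rel = (4, 2),  |v_rel|² = 20
v_rel×d = (4)·(5) − (2)·(11) = -2
since m = R²·20 − (-2)²:  R² = (4 + 316) / 20 = 16
R = √16 = 4  ⇒  r_B = 4 − 1 = 3

rB=3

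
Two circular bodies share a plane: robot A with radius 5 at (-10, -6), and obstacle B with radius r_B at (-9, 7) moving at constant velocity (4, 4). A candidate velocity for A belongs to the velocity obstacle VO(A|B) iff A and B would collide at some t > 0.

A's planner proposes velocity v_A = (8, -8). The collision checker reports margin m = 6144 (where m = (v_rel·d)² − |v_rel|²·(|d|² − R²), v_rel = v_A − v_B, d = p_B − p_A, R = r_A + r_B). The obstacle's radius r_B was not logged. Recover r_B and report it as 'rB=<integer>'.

m = 6144
d = (1, 13);  v_rel = (4, -12),  |v_rel|² = 160
v_rel×d = (4)·(13) − (-12)·(1) = 64
since m = R²·160 − 64²:  R² = (4096 + 6144) / 160 = 64
R = √64 = 8  ⇒  r_B = 8 − 5 = 3

rB=3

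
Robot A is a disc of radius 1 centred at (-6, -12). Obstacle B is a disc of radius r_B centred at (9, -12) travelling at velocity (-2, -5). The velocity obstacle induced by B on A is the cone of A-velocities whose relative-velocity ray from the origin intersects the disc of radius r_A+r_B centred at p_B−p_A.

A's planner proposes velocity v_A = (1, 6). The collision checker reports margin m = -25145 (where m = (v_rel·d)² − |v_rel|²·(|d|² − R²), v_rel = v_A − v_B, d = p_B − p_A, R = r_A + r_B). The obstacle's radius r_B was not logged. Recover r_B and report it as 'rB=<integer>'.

m = -25145
d = (15, 0);  v_rel = (3, 11),  |v_rel|² = 130
v_rel×d = (3)·(0) − (11)·(15) = -165
since m = R²·130 − (-165)²:  R² = (27225 + -25145) / 130 = 16
R = √16 = 4  ⇒  r_B = 4 − 1 = 3

rB=3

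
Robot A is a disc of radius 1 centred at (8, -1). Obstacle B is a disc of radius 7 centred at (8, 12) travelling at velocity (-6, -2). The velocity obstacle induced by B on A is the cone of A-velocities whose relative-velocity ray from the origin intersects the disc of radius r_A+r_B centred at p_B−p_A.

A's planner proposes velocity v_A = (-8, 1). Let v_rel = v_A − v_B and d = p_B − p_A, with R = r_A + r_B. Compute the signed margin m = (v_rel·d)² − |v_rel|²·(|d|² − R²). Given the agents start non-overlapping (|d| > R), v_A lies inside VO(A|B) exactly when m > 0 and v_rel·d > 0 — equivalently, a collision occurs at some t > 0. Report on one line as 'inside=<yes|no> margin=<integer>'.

d = (0, 13),  |d|² = 169;  R = 1+7 = 8,  c = 169−8² = 105
v_rel = (-2, 3),  |v_rel|² = 13;  v_rel·d = (-2)·(0) + (3)·(13) = 39
13·t² − 78·t + 105 = 0  ⇒  m = 39² − 13·105 = 156
m = 156 > 0,  v_rel·d = 39 > 0  ⇒  inside

inside=yes margin=156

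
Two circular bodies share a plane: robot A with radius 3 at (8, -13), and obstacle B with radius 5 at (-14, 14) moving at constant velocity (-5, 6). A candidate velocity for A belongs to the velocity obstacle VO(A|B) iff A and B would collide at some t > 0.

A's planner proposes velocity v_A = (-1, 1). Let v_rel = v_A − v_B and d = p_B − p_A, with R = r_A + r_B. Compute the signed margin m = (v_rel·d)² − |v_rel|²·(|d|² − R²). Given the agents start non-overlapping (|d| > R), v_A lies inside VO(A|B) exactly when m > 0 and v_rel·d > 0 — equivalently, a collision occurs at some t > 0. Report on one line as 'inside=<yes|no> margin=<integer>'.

d = (-22, 27),  |d|² = 1213;  R = 3+5 = 8,  c = 1213−8² = 1149
v_rel = (4, -5),  |v_rel|² = 41;  v_rel·d = (4)·(-22) + (-5)·(27) = -223
41·t² + 446·t + 1149 = 0  ⇒  m = (-223)² − 41·1149 = 2620
m = 2620 > 0,  v_rel·d = -223 < 0  ⇒  outside

inside=no margin=2620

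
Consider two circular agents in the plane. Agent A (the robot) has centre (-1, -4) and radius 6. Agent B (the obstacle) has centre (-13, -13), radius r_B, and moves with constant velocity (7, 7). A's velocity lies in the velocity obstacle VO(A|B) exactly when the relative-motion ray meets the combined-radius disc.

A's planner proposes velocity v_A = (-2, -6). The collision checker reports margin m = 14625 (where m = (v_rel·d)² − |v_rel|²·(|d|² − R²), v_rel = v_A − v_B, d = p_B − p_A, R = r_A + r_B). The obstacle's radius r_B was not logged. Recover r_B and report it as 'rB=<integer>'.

m = 14625
d = (-12, -9);  v_rel = (-9, -13),  |v_rel|² = 250
v_rel×d = (-9)·(-9) − (-13)·(-12) = -75
since m = R²·250 − (-75)²:  R² = (5625 + 14625) / 250 = 81
R = √81 = 9  ⇒  r_B = 9 − 6 = 3

rB=3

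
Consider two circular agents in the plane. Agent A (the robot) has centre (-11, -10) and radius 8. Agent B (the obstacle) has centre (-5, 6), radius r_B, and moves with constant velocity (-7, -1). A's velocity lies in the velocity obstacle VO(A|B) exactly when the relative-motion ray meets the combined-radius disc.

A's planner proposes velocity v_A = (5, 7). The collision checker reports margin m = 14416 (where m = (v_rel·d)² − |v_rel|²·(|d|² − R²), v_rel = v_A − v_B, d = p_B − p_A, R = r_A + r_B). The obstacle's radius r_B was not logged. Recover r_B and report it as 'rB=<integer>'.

m = 14416
d = (6, 16);  v_rel = (12, 8),  |v_rel|² = 208
v_rel×d = (12)·(16) − (8)·(6) = 144
since m = R²·208 − 144²:  R² = (20736 + 14416) / 208 = 169
R = √169 = 13  ⇒  r_B = 13 − 8 = 5

rB=5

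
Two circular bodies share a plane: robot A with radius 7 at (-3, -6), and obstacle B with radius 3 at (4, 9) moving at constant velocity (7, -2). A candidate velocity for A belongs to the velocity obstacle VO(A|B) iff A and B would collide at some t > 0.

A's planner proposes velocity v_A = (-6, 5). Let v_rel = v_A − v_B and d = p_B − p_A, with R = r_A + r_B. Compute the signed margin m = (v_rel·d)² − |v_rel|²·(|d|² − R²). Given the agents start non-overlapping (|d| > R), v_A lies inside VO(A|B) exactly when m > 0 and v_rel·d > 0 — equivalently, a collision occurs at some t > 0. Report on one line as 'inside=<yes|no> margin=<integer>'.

d = (7, 15),  |d|² = 274;  R = 7+3 = 10,  c = 274−10² = 174
v_rel = (-13, 7),  |v_rel|² = 218;  v_rel·d = (-13)·(7) + (7)·(15) = 14
218·t² − 28·t + 174 = 0  ⇒  m = 14² − 218·174 = -37736
m = -37736 < 0,  v_rel·d = 14 > 0  ⇒  outside

inside=no margin=-37736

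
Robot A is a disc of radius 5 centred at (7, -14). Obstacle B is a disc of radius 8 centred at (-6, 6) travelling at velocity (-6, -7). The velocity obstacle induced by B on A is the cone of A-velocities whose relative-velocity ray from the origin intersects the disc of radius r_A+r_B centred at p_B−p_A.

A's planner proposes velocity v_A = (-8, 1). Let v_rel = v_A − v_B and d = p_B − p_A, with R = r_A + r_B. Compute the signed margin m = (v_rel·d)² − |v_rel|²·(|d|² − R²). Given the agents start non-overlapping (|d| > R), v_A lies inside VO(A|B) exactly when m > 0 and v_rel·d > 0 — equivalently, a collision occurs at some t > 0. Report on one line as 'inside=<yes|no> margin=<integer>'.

d = (-13, 20),  |d|² = 569;  R = 5+8 = 13,  c = 569−13² = 400
v_rel = (-2, 8),  |v_rel|² = 68;  v_rel·d = (-2)·(-13) + (8)·(20) = 186
68·t² − 372·t + 400 = 0  ⇒  m = 186² − 68·400 = 7396
m = 7396 > 0,  v_rel·d = 186 > 0  ⇒  inside

inside=yes margin=7396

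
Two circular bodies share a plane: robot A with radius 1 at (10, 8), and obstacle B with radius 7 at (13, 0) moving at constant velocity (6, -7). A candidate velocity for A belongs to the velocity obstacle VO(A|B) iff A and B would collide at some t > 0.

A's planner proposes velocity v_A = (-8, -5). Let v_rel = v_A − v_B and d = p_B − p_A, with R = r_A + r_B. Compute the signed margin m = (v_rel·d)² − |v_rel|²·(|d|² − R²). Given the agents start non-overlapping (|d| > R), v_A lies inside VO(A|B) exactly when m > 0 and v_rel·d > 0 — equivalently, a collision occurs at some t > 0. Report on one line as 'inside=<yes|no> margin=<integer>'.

d = (3, -8),  |d|² = 73;  R = 1+7 = 8,  c = 73−8² = 9
v_rel = (-14, 2),  |v_rel|² = 200;  v_rel·d = (-14)·(3) + (2)·(-8) = -58
200·t² + 116·t + 9 = 0  ⇒  m = (-58)² − 200·9 = 1564
m = 1564 > 0,  v_rel·d = -58 < 0  ⇒  outside

inside=no margin=1564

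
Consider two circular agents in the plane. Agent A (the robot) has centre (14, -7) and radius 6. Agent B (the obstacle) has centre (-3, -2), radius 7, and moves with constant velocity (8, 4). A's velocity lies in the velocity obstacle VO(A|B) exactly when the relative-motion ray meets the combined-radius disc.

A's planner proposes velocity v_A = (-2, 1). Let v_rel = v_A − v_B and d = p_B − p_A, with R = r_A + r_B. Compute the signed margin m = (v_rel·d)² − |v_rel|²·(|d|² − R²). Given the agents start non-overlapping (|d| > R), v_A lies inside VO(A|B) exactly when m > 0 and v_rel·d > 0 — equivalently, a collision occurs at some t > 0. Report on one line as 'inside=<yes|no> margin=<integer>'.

d = (-17, 5),  |d|² = 314;  R = 6+7 = 13,  c = 314−13² = 145
v_rel = (-10, -3),  |v_rel|² = 109;  v_rel·d = (-10)·(-17) + (-3)·(5) = 155
109·t² − 310·t + 145 = 0  ⇒  m = 155² − 109·145 = 8220
m = 8220 > 0,  v_rel·d = 155 > 0  ⇒  inside

inside=yes margin=8220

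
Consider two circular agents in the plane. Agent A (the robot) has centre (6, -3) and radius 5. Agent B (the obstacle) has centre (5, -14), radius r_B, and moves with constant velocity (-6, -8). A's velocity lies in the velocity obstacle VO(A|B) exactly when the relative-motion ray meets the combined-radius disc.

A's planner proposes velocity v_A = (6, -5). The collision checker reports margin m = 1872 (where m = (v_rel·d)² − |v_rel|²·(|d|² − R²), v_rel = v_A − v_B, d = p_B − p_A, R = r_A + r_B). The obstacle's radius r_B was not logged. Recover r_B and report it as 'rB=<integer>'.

m = 1872
d = (-1, -11);  v_rel = (12, 3),  |v_rel|² = 153
v_rel×d = (12)·(-11) − (3)·(-1) = -129
since m = R²·153 − (-129)²:  R² = (16641 + 1872) / 153 = 121
R = √121 = 11  ⇒  r_B = 11 − 5 = 6

rB=6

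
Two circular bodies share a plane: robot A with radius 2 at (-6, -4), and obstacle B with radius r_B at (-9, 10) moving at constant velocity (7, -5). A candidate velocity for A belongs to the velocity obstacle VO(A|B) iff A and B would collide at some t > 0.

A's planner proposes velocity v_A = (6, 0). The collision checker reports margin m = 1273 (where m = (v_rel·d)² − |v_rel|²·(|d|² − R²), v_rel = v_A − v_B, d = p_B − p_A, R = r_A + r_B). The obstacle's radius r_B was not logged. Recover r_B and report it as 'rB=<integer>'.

m = 1273
d = (-3, 14);  v_rel = (-1, 5),  |v_rel|² = 26
v_rel×d = (-1)·(14) − (5)·(-3) = 1
since m = R²·26 − 1²:  R² = (1 + 1273) / 26 = 49
R = √49 = 7  ⇒  r_B = 7 − 2 = 5

rB=5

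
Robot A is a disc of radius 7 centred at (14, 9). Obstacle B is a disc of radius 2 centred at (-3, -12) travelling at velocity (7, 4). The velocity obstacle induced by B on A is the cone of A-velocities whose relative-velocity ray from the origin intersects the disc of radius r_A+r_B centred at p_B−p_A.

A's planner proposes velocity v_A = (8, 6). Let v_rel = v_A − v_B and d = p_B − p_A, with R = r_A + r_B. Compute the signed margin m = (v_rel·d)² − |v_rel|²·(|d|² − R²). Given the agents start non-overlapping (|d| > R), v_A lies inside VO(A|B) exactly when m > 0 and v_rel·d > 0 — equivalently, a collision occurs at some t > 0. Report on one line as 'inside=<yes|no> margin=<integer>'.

d = (-17, -21),  |d|² = 730;  R = 7+2 = 9,  c = 730−9² = 649
v_rel = (1, 2),  |v_rel|² = 5;  v_rel·d = (1)·(-17) + (2)·(-21) = -59
5·t² + 118·t + 649 = 0  ⇒  m = (-59)² − 5·649 = 236
m = 236 > 0,  v_rel·d = -59 < 0  ⇒  outside

inside=no margin=236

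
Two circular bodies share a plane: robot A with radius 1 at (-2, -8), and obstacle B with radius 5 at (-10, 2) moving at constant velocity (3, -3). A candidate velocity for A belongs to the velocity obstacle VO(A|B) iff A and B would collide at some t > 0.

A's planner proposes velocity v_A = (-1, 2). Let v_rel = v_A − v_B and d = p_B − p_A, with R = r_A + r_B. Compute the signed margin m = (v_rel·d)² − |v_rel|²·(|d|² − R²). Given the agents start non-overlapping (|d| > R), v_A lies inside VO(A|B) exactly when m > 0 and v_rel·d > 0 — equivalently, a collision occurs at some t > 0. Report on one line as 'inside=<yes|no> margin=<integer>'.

d = (-8, 10),  |d|² = 164;  R = 1+5 = 6,  c = 164−6² = 128
v_rel = (-4, 5),  |v_rel|² = 41;  v_rel·d = (-4)·(-8) + (5)·(10) = 82
41·t² − 164·t + 128 = 0  ⇒  m = 82² − 41·128 = 1476
m = 1476 > 0,  v_rel·d = 82 > 0  ⇒  inside

inside=yes margin=1476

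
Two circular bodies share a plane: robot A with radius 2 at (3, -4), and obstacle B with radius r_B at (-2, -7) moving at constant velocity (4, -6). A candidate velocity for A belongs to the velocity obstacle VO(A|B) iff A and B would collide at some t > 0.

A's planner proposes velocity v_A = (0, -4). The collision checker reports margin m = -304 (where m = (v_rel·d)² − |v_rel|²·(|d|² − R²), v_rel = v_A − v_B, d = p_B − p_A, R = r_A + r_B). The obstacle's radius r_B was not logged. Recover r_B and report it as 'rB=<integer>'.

m = -304
d = (-5, -3);  v_rel = (-4, 2),  |v_rel|² = 20
v_rel×d = (-4)·(-3) − (2)·(-5) = 22
since m = R²·20 − 22²:  R² = (484 + -304) / 20 = 9
R = √9 = 3  ⇒  r_B = 3 − 2 = 1

rB=1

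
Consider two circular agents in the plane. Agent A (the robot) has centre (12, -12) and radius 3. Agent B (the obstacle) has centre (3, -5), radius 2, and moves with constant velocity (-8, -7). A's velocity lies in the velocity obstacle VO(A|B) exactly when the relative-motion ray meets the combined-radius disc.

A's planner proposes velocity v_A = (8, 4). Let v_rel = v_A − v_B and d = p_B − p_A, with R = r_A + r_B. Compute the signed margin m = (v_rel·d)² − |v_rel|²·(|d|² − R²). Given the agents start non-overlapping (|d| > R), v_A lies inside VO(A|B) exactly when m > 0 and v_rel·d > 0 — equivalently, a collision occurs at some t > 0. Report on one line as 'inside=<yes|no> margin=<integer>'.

d = (-9, 7),  |d|² = 130;  R = 3+2 = 5,  c = 130−5² = 105
v_rel = (16, 11),  |v_rel|² = 377;  v_rel·d = (16)·(-9) + (11)·(7) = -67
377·t² + 134·t + 105 = 0  ⇒  m = (-67)² − 377·105 = -35096
m = -35096 < 0,  v_rel·d = -67 < 0  ⇒  outside

inside=no margin=-35096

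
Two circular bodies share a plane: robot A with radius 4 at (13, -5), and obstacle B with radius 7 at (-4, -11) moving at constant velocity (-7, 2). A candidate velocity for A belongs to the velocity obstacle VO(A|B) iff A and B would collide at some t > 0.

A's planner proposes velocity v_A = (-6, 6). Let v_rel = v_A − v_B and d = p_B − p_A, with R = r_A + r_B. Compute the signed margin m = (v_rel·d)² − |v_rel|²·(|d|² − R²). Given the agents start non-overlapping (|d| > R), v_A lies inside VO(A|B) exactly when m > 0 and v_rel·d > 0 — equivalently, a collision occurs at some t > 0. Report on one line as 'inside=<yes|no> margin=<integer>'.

d = (-17, -6),  |d|² = 325;  R = 4+7 = 11,  c = 325−11² = 204
v_rel = (1, 4),  |v_rel|² = 17;  v_rel·d = (1)·(-17) + (4)·(-6) = -41
17·t² + 82·t + 204 = 0  ⇒  m = (-41)² − 17·204 = -1787
m = -1787 < 0,  v_rel·d = -41 < 0  ⇒  outside

inside=no margin=-1787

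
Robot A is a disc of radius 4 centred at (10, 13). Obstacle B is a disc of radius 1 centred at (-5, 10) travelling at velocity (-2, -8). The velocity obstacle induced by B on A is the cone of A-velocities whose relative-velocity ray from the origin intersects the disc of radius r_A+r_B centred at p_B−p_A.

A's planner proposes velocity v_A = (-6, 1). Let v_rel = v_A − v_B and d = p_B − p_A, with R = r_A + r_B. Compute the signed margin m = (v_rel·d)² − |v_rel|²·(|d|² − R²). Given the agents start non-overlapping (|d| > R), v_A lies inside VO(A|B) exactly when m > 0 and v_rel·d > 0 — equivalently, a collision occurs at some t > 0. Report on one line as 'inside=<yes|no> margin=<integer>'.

d = (-15, -3),  |d|² = 234;  R = 4+1 = 5,  c = 234−5² = 209
v_rel = (-4, 9),  |v_rel|² = 97;  v_rel·d = (-4)·(-15) + (9)·(-3) = 33
97·t² − 66·t + 209 = 0  ⇒  m = 33² − 97·209 = -19184
m = -19184 < 0,  v_rel·d = 33 > 0  ⇒  outside

inside=no margin=-19184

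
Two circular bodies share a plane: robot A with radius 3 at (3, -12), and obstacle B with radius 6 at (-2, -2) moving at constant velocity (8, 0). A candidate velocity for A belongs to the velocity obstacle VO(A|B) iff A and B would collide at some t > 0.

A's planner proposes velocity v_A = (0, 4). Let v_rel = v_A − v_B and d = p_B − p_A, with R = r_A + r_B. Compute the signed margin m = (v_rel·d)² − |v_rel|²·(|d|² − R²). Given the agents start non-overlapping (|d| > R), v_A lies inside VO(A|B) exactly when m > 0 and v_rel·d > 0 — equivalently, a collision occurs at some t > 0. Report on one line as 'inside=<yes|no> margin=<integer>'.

d = (-5, 10),  |d|² = 125;  R = 3+6 = 9,  c = 125−9² = 44
v_rel = (-8, 4),  |v_rel|² = 80;  v_rel·d = (-8)·(-5) + (4)·(10) = 80
80·t² − 160·t + 44 = 0  ⇒  m = 80² − 80·44 = 2880
m = 2880 > 0,  v_rel·d = 80 > 0  ⇒  inside

inside=yes margin=2880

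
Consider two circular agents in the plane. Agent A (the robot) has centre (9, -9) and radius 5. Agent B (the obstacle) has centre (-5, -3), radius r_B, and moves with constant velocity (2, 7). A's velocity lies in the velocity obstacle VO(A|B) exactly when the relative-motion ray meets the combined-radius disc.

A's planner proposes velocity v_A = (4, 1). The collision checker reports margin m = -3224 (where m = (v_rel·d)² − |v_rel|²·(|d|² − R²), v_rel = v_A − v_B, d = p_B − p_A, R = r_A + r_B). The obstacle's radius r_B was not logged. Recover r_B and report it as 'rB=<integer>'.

m = -3224
d = (-14, 6);  v_rel = (2, -6),  |v_rel|² = 40
v_rel×d = (2)·(6) − (-6)·(-14) = -72
since m = R²·40 − (-72)²:  R² = (5184 + -3224) / 40 = 49
R = √49 = 7  ⇒  r_B = 7 − 5 = 2

rB=2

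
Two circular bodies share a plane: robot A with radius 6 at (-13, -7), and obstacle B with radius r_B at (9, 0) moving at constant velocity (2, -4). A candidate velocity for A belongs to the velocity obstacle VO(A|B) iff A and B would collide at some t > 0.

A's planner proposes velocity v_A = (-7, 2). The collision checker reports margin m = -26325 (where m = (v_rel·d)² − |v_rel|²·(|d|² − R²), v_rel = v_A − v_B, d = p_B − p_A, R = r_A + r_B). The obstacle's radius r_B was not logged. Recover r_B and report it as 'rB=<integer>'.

m = -26325
d = (22, 7);  v_rel = (-9, 6),  |v_rel|² = 117
v_rel×d = (-9)·(7) − (6)·(22) = -195
since m = R²·117 − (-195)²:  R² = (38025 + -26325) / 117 = 100
R = √100 = 10  ⇒  r_B = 10 − 6 = 4

rB=4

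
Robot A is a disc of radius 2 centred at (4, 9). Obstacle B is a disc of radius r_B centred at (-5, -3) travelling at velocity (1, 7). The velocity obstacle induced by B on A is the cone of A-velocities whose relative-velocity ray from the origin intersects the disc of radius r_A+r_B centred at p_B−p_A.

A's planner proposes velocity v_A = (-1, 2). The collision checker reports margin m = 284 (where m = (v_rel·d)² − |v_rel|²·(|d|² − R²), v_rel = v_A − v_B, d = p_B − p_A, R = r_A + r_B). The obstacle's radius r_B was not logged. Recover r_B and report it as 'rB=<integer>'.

m = 284
d = (-9, -12);  v_rel = (-2, -5),  |v_rel|² = 29
v_rel×d = (-2)·(-12) − (-5)·(-9) = -21
since m = R²·29 − (-21)²:  R² = (441 + 284) / 29 = 25
R = √25 = 5  ⇒  r_B = 5 − 2 = 3

rB=3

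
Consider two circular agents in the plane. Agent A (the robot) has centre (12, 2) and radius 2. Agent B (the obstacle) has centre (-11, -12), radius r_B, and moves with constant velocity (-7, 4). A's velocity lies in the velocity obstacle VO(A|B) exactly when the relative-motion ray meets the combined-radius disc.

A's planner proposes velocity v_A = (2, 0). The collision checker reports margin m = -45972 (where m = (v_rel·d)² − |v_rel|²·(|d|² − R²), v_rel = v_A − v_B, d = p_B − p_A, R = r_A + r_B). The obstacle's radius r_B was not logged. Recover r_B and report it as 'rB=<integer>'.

m = -45972
d = (-23, -14);  v_rel = (9, -4),  |v_rel|² = 97
v_rel×d = (9)·(-14) − (-4)·(-23) = -218
since m = R²·97 − (-218)²:  R² = (47524 + -45972) / 97 = 16
R = √16 = 4  ⇒  r_B = 4 − 2 = 2

rB=2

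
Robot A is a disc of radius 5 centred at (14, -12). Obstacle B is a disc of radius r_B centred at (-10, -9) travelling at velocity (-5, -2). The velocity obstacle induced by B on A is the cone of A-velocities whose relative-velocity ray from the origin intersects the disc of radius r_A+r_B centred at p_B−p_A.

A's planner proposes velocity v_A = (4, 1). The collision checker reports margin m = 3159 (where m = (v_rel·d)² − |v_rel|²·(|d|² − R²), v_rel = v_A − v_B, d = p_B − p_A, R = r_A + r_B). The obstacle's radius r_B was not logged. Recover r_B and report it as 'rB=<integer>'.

m = 3159
d = (-24, 3);  v_rel = (9, 3),  |v_rel|² = 90
v_rel×d = (9)·(3) − (3)·(-24) = 99
since m = R²·90 − 99²:  R² = (9801 + 3159) / 90 = 144
R = √144 = 12  ⇒  r_B = 12 − 5 = 7

rB=7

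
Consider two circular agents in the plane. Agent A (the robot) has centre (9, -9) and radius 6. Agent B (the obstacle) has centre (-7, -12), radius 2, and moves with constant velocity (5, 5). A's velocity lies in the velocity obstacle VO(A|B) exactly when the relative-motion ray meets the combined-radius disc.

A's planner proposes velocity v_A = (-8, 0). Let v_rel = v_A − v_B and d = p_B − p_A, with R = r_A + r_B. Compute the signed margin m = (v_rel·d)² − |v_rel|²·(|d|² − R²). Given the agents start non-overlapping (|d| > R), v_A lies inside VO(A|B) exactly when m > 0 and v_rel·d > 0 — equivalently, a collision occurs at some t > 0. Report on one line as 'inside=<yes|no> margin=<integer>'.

d = (-16, -3),  |d|² = 265;  R = 6+2 = 8,  c = 265−8² = 201
v_rel = (-13, -5),  |v_rel|² = 194;  v_rel·d = (-13)·(-16) + (-5)·(-3) = 223
194·t² − 446·t + 201 = 0  ⇒  m = 223² − 194·201 = 10735
m = 10735 > 0,  v_rel·d = 223 > 0  ⇒  inside

inside=yes margin=10735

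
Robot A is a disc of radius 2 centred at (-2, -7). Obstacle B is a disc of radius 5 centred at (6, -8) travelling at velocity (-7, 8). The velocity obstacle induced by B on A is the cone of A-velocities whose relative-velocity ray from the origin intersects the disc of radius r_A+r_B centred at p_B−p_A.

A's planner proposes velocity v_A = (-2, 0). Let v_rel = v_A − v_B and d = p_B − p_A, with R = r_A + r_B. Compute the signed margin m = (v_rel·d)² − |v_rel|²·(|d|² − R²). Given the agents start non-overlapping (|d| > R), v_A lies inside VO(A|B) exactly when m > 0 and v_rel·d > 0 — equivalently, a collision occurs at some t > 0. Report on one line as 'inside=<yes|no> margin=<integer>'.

d = (8, -1),  |d|² = 65;  R = 2+5 = 7,  c = 65−7² = 16
v_rel = (5, -8),  |v_rel|² = 89;  v_rel·d = (5)·(8) + (-8)·(-1) = 48
89·t² − 96·t + 16 = 0  ⇒  m = 48² − 89·16 = 880
m = 880 > 0,  v_rel·d = 48 > 0  ⇒  inside

inside=yes margin=880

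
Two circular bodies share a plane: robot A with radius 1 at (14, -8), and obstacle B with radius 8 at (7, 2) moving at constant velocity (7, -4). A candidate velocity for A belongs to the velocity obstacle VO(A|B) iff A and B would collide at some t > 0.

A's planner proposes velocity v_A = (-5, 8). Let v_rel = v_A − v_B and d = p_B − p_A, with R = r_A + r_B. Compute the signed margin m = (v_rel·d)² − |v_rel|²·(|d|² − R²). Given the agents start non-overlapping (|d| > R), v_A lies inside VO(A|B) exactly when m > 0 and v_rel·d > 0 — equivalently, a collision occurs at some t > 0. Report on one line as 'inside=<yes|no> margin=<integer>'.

d = (-7, 10),  |d|² = 149;  R = 1+8 = 9,  c = 149−9² = 68
v_rel = (-12, 12),  |v_rel|² = 288;  v_rel·d = (-12)·(-7) + (12)·(10) = 204
288·t² − 408·t + 68 = 0  ⇒  m = 204² − 288·68 = 22032
m = 22032 > 0,  v_rel·d = 204 > 0  ⇒  inside

inside=yes margin=22032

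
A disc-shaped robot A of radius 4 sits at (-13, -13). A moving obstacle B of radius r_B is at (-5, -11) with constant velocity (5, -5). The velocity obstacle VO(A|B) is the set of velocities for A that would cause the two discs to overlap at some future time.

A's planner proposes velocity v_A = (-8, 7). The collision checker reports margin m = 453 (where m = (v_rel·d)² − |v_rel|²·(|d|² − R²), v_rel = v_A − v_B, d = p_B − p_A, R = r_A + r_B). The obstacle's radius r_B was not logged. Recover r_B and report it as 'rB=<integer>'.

m = 453
d = (8, 2);  v_rel = (-13, 12),  |v_rel|² = 313
v_rel×d = (-13)·(2) − (12)·(8) = -122
since m = R²·313 − (-122)²:  R² = (14884 + 453) / 313 = 49
R = √49 = 7  ⇒  r_B = 7 − 4 = 3

rB=3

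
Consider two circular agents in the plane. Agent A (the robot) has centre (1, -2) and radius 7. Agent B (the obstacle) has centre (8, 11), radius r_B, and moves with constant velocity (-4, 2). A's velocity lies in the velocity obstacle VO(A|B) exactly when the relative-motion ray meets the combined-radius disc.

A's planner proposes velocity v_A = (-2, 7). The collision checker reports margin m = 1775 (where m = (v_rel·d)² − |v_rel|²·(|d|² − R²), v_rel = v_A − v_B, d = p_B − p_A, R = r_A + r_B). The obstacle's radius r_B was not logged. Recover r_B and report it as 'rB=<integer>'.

m = 1775
d = (7, 13);  v_rel = (2, 5),  |v_rel|² = 29
v_rel×d = (2)·(13) − (5)·(7) = -9
since m = R²·29 − (-9)²:  R² = (81 + 1775) / 29 = 64
R = √64 = 8  ⇒  r_B = 8 − 7 = 1

rB=1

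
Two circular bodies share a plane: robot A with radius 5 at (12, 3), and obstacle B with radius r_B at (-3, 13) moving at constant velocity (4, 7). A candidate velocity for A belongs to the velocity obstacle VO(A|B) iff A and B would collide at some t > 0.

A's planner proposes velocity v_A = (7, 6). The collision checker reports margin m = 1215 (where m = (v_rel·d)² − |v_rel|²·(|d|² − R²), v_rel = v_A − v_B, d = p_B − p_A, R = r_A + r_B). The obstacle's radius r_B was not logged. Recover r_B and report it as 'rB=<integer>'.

m = 1215
d = (-15, 10);  v_rel = (3, -1),  |v_rel|² = 10
v_rel×d = (3)·(10) − (-1)·(-15) = 15
since m = R²·10 − 15²:  R² = (225 + 1215) / 10 = 144
R = √144 = 12  ⇒  r_B = 12 − 5 = 7

rB=7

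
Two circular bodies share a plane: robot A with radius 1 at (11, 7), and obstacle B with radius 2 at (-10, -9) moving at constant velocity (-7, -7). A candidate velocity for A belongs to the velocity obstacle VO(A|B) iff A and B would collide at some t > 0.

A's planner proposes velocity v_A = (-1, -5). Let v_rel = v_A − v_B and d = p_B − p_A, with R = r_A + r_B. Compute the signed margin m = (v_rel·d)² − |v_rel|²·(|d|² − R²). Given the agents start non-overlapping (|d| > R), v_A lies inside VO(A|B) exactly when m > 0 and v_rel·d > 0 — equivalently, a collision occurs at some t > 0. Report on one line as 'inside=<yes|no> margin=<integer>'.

d = (-21, -16),  |d|² = 697;  R = 1+2 = 3,  c = 697−3² = 688
v_rel = (6, 2),  |v_rel|² = 40;  v_rel·d = (6)·(-21) + (2)·(-16) = -158
40·t² + 316·t + 688 = 0  ⇒  m = (-158)² − 40·688 = -2556
m = -2556 < 0,  v_rel·d = -158 < 0  ⇒  outside

inside=no margin=-2556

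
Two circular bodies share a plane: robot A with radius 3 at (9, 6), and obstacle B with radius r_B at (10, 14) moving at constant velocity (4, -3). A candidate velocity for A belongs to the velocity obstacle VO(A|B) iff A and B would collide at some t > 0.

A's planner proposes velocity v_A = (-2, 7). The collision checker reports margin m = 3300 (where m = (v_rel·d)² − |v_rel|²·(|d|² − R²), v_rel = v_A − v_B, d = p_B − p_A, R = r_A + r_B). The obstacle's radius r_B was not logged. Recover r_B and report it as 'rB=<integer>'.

m = 3300
d = (1, 8);  v_rel = (-6, 10),  |v_rel|² = 136
v_rel×d = (-6)·(8) − (10)·(1) = -58
since m = R²·136 − (-58)²:  R² = (3364 + 3300) / 136 = 49
R = √49 = 7  ⇒  r_B = 7 − 3 = 4

rB=4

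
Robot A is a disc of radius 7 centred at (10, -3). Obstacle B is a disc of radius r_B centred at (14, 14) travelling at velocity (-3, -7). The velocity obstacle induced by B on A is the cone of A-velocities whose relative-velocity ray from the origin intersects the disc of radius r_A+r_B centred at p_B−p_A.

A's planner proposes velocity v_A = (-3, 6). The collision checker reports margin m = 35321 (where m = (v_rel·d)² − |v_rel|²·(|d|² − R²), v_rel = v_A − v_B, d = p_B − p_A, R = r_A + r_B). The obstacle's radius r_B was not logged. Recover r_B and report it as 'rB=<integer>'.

m = 35321
d = (4, 17);  v_rel = (0, 13),  |v_rel|² = 169
v_rel×d = (0)·(17) − (13)·(4) = -52
since m = R²·169 − (-52)²:  R² = (2704 + 35321) / 169 = 225
R = √225 = 15  ⇒  r_B = 15 − 7 = 8

rB=8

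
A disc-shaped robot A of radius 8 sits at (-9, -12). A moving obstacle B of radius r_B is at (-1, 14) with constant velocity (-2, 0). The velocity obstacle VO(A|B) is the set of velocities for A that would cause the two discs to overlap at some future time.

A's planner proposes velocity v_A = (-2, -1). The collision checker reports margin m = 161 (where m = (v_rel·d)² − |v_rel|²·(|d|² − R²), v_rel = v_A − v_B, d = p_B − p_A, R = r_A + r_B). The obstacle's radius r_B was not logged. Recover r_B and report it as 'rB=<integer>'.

m = 161
d = (8, 26);  v_rel = (0, -1),  |v_rel|² = 1
v_rel×d = (0)·(26) − (-1)·(8) = 8
since m = R²·1 − 8²:  R² = (64 + 161) / 1 = 225
R = √225 = 15  ⇒  r_B = 15 − 8 = 7

rB=7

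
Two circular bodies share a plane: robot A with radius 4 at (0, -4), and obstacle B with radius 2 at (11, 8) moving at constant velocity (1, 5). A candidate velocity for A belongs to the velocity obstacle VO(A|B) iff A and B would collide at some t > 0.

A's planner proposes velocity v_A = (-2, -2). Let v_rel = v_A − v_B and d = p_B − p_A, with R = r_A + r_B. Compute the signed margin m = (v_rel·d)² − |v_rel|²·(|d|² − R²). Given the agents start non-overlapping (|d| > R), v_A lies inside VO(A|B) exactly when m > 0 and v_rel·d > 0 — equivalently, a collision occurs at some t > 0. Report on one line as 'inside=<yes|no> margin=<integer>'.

d = (11, 12),  |d|² = 265;  R = 4+2 = 6,  c = 265−6² = 229
v_rel = (-3, -7),  |v_rel|² = 58;  v_rel·d = (-3)·(11) + (-7)·(12) = -117
58·t² + 234·t + 229 = 0  ⇒  m = (-117)² − 58·229 = 407
m = 407 > 0,  v_rel·d = -117 < 0  ⇒  outside

inside=no margin=407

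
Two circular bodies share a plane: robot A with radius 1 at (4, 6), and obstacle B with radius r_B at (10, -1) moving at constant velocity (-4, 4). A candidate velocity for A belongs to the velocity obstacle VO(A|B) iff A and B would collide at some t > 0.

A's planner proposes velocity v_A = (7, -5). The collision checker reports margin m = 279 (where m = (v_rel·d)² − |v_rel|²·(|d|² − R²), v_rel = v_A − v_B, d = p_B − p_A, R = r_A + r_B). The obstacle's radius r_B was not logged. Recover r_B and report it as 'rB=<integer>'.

m = 279
d = (6, -7);  v_rel = (11, -9),  |v_rel|² = 202
v_rel×d = (11)·(-7) − (-9)·(6) = -23
since m = R²·202 − (-23)²:  R² = (529 + 279) / 202 = 4
R = √4 = 2  ⇒  r_B = 2 − 1 = 1

rB=1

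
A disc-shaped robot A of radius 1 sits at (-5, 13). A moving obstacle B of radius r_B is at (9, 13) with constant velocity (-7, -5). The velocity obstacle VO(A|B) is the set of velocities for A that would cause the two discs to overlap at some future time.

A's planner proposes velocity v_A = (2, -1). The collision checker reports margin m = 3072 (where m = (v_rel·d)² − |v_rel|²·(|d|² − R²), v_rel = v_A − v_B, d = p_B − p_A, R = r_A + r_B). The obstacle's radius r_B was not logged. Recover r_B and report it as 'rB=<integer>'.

m = 3072
d = (14, 0);  v_rel = (9, 4),  |v_rel|² = 97
v_rel×d = (9)·(0) − (4)·(14) = -56
since m = R²·97 − (-56)²:  R² = (3136 + 3072) / 97 = 64
R = √64 = 8  ⇒  r_B = 8 − 1 = 7

rB=7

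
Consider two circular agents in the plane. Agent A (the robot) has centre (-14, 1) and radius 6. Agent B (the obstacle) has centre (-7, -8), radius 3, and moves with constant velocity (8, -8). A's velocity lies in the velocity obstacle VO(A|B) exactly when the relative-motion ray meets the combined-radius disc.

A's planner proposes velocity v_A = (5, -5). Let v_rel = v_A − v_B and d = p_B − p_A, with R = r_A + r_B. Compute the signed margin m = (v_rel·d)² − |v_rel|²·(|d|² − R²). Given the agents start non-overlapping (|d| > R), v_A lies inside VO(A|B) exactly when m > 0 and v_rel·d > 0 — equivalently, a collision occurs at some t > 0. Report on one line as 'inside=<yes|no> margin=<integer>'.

d = (7, -9),  |d|² = 130;  R = 6+3 = 9,  c = 130−9² = 49
v_rel = (-3, 3),  |v_rel|² = 18;  v_rel·d = (-3)·(7) + (3)·(-9) = -48
18·t² + 96·t + 49 = 0  ⇒  m = (-48)² − 18·49 = 1422
m = 1422 > 0,  v_rel·d = -48 < 0  ⇒  outside

inside=no margin=1422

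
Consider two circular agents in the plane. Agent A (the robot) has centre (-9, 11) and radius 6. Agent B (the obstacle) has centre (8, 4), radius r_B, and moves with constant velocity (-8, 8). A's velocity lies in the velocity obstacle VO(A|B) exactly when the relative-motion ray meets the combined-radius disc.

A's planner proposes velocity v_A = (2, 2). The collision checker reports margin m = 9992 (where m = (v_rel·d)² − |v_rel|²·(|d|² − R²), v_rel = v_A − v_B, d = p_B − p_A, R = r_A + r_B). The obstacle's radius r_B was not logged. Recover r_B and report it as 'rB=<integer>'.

m = 9992
d = (17, -7);  v_rel = (10, -6),  |v_rel|² = 136
v_rel×d = (10)·(-7) − (-6)·(17) = 32
since m = R²·136 − 32²:  R² = (1024 + 9992) / 136 = 81
R = √81 = 9  ⇒  r_B = 9 − 6 = 3

rB=3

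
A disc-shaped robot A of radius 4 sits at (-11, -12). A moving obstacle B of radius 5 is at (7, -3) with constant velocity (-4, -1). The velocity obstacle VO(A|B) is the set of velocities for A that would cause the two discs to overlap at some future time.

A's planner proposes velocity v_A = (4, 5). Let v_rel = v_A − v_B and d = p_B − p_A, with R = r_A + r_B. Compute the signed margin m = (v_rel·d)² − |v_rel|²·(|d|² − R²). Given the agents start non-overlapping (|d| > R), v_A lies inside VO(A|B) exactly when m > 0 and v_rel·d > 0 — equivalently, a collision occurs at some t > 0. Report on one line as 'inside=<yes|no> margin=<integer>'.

d = (18, 9),  |d|² = 405;  R = 4+5 = 9,  c = 405−9² = 324
v_rel = (8, 6),  |v_rel|² = 100;  v_rel·d = (8)·(18) + (6)·(9) = 198
100·t² − 396·t + 324 = 0  ⇒  m = 198² − 100·324 = 6804
m = 6804 > 0,  v_rel·d = 198 > 0  ⇒  inside

inside=yes margin=6804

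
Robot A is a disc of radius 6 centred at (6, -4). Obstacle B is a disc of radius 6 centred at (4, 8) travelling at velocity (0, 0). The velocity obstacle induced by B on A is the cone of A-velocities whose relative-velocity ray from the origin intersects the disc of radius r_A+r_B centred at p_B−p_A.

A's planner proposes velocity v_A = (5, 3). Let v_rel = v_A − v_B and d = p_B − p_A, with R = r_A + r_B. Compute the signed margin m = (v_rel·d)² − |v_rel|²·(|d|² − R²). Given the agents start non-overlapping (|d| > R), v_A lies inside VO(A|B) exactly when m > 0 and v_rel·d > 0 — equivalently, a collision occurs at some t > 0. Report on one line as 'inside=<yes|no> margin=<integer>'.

d = (-2, 12),  |d|² = 148;  R = 6+6 = 12,  c = 148−12² = 4
v_rel = (5, 3),  |v_rel|² = 34;  v_rel·d = (5)·(-2) + (3)·(12) = 26
34·t² − 52·t + 4 = 0  ⇒  m = 26² − 34·4 = 540
m = 540 > 0,  v_rel·d = 26 > 0  ⇒  inside

inside=yes margin=540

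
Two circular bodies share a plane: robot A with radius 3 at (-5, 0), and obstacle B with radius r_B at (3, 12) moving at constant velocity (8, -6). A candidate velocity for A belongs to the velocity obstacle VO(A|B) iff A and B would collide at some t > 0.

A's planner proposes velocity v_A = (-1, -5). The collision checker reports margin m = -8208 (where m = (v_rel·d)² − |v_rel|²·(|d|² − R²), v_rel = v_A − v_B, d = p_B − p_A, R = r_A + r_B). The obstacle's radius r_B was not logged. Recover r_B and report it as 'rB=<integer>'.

m = -8208
d = (8, 12);  v_rel = (-9, 1),  |v_rel|² = 82
v_rel×d = (-9)·(12) − (1)·(8) = -116
since m = R²·82 − (-116)²:  R² = (13456 + -8208) / 82 = 64
R = √64 = 8  ⇒  r_B = 8 − 3 = 5

rB=5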